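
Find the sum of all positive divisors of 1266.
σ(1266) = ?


Divisors of 1266: 1, 2, 3, 6, 211, 422, 633, 1266
Sum = 1 + 2 + 3 + 6 + 211 + 422 + 633 + 1266 = 2544

σ(1266) = 2544


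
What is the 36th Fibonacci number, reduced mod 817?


F(k) mod 817 for k=1..36:
1, 1, 2, 3, 5, 8, 13, 21, 34, 55, 89, 144, 233, 377, 610, 170, 780, 133, 96, 229, 325, 554, 62, 616, 678, 477, 338, 815, 336, 334, 670, 187, 40, 227, 267, 494
F(36) mod 817 = 494


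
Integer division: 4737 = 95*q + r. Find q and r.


4737 = 95 * 49 + 82
Check: 4655 + 82 = 4737

q = 49, r = 82


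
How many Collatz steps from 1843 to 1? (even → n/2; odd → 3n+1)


1843 → 5530 → 2765 → 8296 → 4148 → 2074 → 1037 → 3112 → 1556 → 778 → 389 → 1168 → 584 → 292 → 146 → 73 → 220 → 110 → 55 → 166 → 83 → 250 → 125 → 376 → 188 → 94 → 47 → 142 → 71 → 214 → 107 → 322 → 161 → 484 → 242 → 121 → 364 → 182 → 91 → 274 → 137 → 412 → 206 → 103 → 310 → 155 → 466 → 233 → 700 → 350 → 175 → 526 → 263 → 790 → 395 → 1186 → 593 → 1780 → 890 → 445 → 1336 → 668 → 334 → 167 → 502 → 251 → 754 → 377 → 1132 → 566 → 283 → 850 → 425 → 1276 → 638 → 319 → 958 → 479 → 1438 → 719 → 2158 → 1079 → 3238 → 1619 → 4858 → 2429 → 7288 → 3644 → 1822 → 911 → 2734 → 1367 → 4102 → 2051 → 6154 → 3077 → 9232 → 4616 → 2308 → 1154 → 577 → 1732 → 866 → 433 → 1300 → 650 → 325 → 976 → 488 → 244 → 122 → 61 → 184 → 92 → 46 → 23 → 70 → 35 → 106 → 53 → 160 → 80 → 40 → 20 → 10 → 5 → 16 → 8 → 4 → 2 → 1
Total steps = 130

130 steps


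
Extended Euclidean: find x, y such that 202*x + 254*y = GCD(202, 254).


Tabular extended Euclidean (each row: r = 202*s + 254*t):
r=202, s=1, t=0
r=254, s=0, t=1
q=0: r=202, s=1, t=0   [202*(1) + 254*(0) = 202]
q=1: r=52, s=-1, t=1   [202*(-1) + 254*(1) = 52]
q=3: r=46, s=4, t=-3   [202*(4) + 254*(-3) = 46]
q=1: r=6, s=-5, t=4   [202*(-5) + 254*(4) = 6]
q=7: r=4, s=39, t=-31   [202*(39) + 254*(-31) = 4]
q=1: r=2, s=-44, t=35   [202*(-44) + 254*(35) = 2]
q=2: r=0, s=127, t=-101   [202*(127) + 254*(-101) = 0]
GCD = 2; from the row with r=2: x=-44, y=35
Check: 202*(-44) + 254*(35) = -8888 + 8890 = 2

GCD = 2, x = -44, y = 35


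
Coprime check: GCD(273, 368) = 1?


Euclidean algorithm:
368 = 1 * 273 + 95
273 = 2 * 95 + 83
95 = 1 * 83 + 12
83 = 6 * 12 + 11
12 = 1 * 11 + 1
11 = 11 * 1 + 0
GCD(273, 368) = 1

Yes, coprime (GCD = 1)


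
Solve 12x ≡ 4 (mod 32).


GCD(12, 32) = 4 divides 4
Divide: 3x ≡ 1 (mod 8)
x ≡ 3 (mod 8)


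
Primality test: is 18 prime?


18 / 2 = 9 (exact division)
18 is NOT prime.

No, 18 is not prime


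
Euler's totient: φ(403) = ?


403 = 13 × 31
Prime factors: 13, 31
φ(403) = 403 × (1-1/13) × (1-1/31)
= 403 × 12/13 × 30/31 = 360

φ(403) = 360


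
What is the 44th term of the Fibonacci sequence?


Sequence: 1, 1, 2, 3, 5, 8, 13, 21, 34, 55, 89, 144, 233, 377, 610, 987, 1597, 2584, 4181, 6765, 10946, 17711, 28657, 46368, 75025, 121393, 196418, 317811, 514229, 832040, 1346269, 2178309, 3524578, 5702887, 9227465, 14930352, 24157817, 39088169, 63245986, 102334155, 165580141, 267914296, 433494437, 701408733
F(44) = 701408733


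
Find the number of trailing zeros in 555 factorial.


floor(555/5) = 111
floor(555/25) = 22
floor(555/125) = 4
Total = 137

137 trailing zeros


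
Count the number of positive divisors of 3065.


3065 = 5^1 × 613^1
d(3065) = (1+1) × (1+1) = 4

4 divisors


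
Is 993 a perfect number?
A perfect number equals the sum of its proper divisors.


Proper divisors of 993: 1, 3, 331
Sum = 1 + 3 + 331 = 335

No, 993 is not perfect (335 ≠ 993)


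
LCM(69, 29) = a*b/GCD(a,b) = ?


GCD(69, 29) = 1
LCM = 69*29/1 = 2001/1 = 2001

LCM = 2001


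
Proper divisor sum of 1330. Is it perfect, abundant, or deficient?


Proper divisors: 1, 2, 5, 7, 10, 14, 19, 35, 38, 70, 95, 133, 190, 266, 665
Sum = 1 + 2 + 5 + 7 + 10 + 14 + 19 + 35 + 38 + 70 + 95 + 133 + 190 + 266 + 665 = 1550
1550 > 1330 → abundant

s(1330) = 1550 (abundant)


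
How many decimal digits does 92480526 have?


92480526 has 8 digits in base 10
floor(log10(92480526)) + 1 = floor(7.9661) + 1 = 8

8 digits (base 10)


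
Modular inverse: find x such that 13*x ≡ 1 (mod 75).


Use the extended Euclidean algorithm on (75, 13); each row r = 75*s + 13*t:
r=75, s=1, t=0
r=13, s=0, t=1
q=5: r=10, s=1, t=-5   [75*(1) + 13*(-5) = 10]
q=1: r=3, s=-1, t=6   [75*(-1) + 13*(6) = 3]
q=3: r=1, s=4, t=-23   [75*(4) + 13*(-23) = 1]
q=3: r=0, s=-13, t=75   [75*(-13) + 13*(75) = 0]
GCD = 1 with t = -23, so 13*(-23) ≡ 1 (mod 75)
Inverse = -23 mod 75 = 52
Check: 13 * 52 = 676 ≡ 1 (mod 75)

13^(-1) ≡ 52 (mod 75)


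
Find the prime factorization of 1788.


1788 / 2 = 894
894 / 2 = 447
447 / 3 = 149
149 / 149 = 1
1788 = 2^2 × 3 × 149


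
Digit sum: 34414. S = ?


3 + 4 + 4 + 1 + 4 = 16


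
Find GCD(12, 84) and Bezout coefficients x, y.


Tabular extended Euclidean (each row: r = 12*s + 84*t):
r=12, s=1, t=0
r=84, s=0, t=1
q=0: r=12, s=1, t=0   [12*(1) + 84*(0) = 12]
q=7: r=0, s=-7, t=1   [12*(-7) + 84*(1) = 0]
GCD = 12; from the row with r=12: x=1, y=0
Check: 12*(1) + 84*(0) = 12 + 0 = 12

GCD = 12, x = 1, y = 0


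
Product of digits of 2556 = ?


2 × 5 × 5 × 6 = 300


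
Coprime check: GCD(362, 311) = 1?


Euclidean algorithm:
362 = 1 * 311 + 51
311 = 6 * 51 + 5
51 = 10 * 5 + 1
5 = 5 * 1 + 0
GCD(362, 311) = 1

Yes, coprime (GCD = 1)


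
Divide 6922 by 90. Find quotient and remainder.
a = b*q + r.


6922 = 90 * 76 + 82
Check: 6840 + 82 = 6922

q = 76, r = 82


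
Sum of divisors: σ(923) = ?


Divisors of 923: 1, 13, 71, 923
Sum = 1 + 13 + 71 + 923 = 1008

σ(923) = 1008


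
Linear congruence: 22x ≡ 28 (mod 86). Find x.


GCD(22, 86) = 2 divides 28
Divide: 11x ≡ 14 (mod 43)
x ≡ 13 (mod 43)


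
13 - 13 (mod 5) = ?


13 - 13 = 0
0 mod 5 = 0


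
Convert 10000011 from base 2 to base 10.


10000011 (base 2) = 131 (decimal)
131 (decimal) = 131 (base 10)


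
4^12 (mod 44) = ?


4^1 mod 44 = 4
4^2 mod 44 = 16
4^3 mod 44 = 20
4^4 mod 44 = 36
4^5 mod 44 = 12
4^6 mod 44 = 4
4^7 mod 44 = 16
4^8 mod 44 = 20
4^9 mod 44 = 36
4^10 mod 44 = 12
4^11 mod 44 = 4
4^12 mod 44 = 16


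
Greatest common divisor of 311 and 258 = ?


311 = 1 * 258 + 53
258 = 4 * 53 + 46
53 = 1 * 46 + 7
46 = 6 * 7 + 4
7 = 1 * 4 + 3
4 = 1 * 3 + 1
3 = 3 * 1 + 0
GCD = 1


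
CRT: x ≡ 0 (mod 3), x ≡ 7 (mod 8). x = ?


M = 3*8 = 24
M1 = M/3 = 8, M2 = M/8 = 3
M1^(-1) mod 3 = 2, M2^(-1) mod 8 = 3
x = 0*8*2 + 7*3*3 = 63
63 mod 24 = 15
Check: 15 mod 3 = 0 ✓, 15 mod 8 = 7 ✓

x ≡ 15 (mod 24)


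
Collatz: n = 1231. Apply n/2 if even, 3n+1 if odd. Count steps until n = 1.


1231 → 3694 → 1847 → 5542 → 2771 → 8314 → 4157 → 12472 → 6236 → 3118 → 1559 → 4678 → 2339 → 7018 → 3509 → 10528 → 5264 → 2632 → 1316 → 658 → 329 → 988 → 494 → 247 → 742 → 371 → 1114 → 557 → 1672 → 836 → 418 → 209 → 628 → 314 → 157 → 472 → 236 → 118 → 59 → 178 → 89 → 268 → 134 → 67 → 202 → 101 → 304 → 152 → 76 → 38 → 19 → 58 → 29 → 88 → 44 → 22 → 11 → 34 → 17 → 52 → 26 → 13 → 40 → 20 → 10 → 5 → 16 → 8 → 4 → 2 → 1
Total steps = 70

70 steps


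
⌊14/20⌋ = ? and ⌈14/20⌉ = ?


14/20 = 0.7000
floor = 0
ceil = 1

floor = 0, ceil = 1


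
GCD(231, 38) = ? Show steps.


231 = 6 * 38 + 3
38 = 12 * 3 + 2
3 = 1 * 2 + 1
2 = 2 * 1 + 0
GCD = 1


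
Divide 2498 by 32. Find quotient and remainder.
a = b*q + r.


2498 = 32 * 78 + 2
Check: 2496 + 2 = 2498

q = 78, r = 2


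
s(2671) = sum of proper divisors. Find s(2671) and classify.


Proper divisors: 1
Sum = 1 = 1
1 < 2671 → deficient

s(2671) = 1 (deficient)


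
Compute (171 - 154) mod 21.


171 - 154 = 17
17 mod 21 = 17


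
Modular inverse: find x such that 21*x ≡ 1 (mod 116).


Use the extended Euclidean algorithm on (116, 21); each row r = 116*s + 21*t:
r=116, s=1, t=0
r=21, s=0, t=1
q=5: r=11, s=1, t=-5   [116*(1) + 21*(-5) = 11]
q=1: r=10, s=-1, t=6   [116*(-1) + 21*(6) = 10]
q=1: r=1, s=2, t=-11   [116*(2) + 21*(-11) = 1]
q=10: r=0, s=-21, t=116   [116*(-21) + 21*(116) = 0]
GCD = 1 with t = -11, so 21*(-11) ≡ 1 (mod 116)
Inverse = -11 mod 116 = 105
Check: 21 * 105 = 2205 ≡ 1 (mod 116)

21^(-1) ≡ 105 (mod 116)


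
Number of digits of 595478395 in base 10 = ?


595478395 has 9 digits in base 10
floor(log10(595478395)) + 1 = floor(8.7749) + 1 = 9

9 digits (base 10)


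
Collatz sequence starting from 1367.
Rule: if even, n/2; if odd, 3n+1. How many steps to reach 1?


1367 → 4102 → 2051 → 6154 → 3077 → 9232 → 4616 → 2308 → 1154 → 577 → 1732 → 866 → 433 → 1300 → 650 → 325 → 976 → 488 → 244 → 122 → 61 → 184 → 92 → 46 → 23 → 70 → 35 → 106 → 53 → 160 → 80 → 40 → 20 → 10 → 5 → 16 → 8 → 4 → 2 → 1
Total steps = 39

39 steps


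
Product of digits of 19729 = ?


1 × 9 × 7 × 2 × 9 = 1134


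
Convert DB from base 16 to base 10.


DB (base 16) = 219 (decimal)
219 (decimal) = 219 (base 10)


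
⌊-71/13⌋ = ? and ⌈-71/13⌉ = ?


-71/13 = -5.4615
floor = -6
ceil = -5

floor = -6, ceil = -5


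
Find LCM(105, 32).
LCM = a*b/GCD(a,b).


GCD(105, 32) = 1
LCM = 105*32/1 = 3360/1 = 3360

LCM = 3360


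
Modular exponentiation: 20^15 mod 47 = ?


20^1 mod 47 = 20
20^2 mod 47 = 24
20^3 mod 47 = 10
20^4 mod 47 = 12
20^5 mod 47 = 5
20^6 mod 47 = 6
20^7 mod 47 = 26
20^8 mod 47 = 3
20^9 mod 47 = 13
20^10 mod 47 = 25
20^11 mod 47 = 30
20^12 mod 47 = 36
20^13 mod 47 = 15
20^14 mod 47 = 18
20^15 mod 47 = 31


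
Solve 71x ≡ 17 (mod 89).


GCD(71, 89) = 1, unique solution
a^(-1) mod 89 = 84
x = 84 * 17 mod 89 = 4

x ≡ 4 (mod 89)


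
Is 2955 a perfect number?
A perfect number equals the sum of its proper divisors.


Proper divisors of 2955: 1, 3, 5, 15, 197, 591, 985
Sum = 1 + 3 + 5 + 15 + 197 + 591 + 985 = 1797

No, 2955 is not perfect (1797 ≠ 2955)


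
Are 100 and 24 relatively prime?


Euclidean algorithm:
100 = 4 * 24 + 4
24 = 6 * 4 + 0
GCD(100, 24) = 4

No, not coprime (GCD = 4)


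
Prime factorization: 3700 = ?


3700 / 2 = 1850
1850 / 2 = 925
925 / 5 = 185
185 / 5 = 37
37 / 37 = 1
3700 = 2^2 × 5^2 × 37


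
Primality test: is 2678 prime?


2678 / 2 = 1339 (exact division)
2678 is NOT prime.

No, 2678 is not prime


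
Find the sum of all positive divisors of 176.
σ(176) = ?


Divisors of 176: 1, 2, 4, 8, 11, 16, 22, 44, 88, 176
Sum = 1 + 2 + 4 + 8 + 11 + 16 + 22 + 44 + 88 + 176 = 372

σ(176) = 372


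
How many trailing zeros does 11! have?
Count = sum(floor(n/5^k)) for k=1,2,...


floor(11/5) = 2
Total = 2

2 trailing zeros


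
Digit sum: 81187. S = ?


8 + 1 + 1 + 8 + 7 = 25


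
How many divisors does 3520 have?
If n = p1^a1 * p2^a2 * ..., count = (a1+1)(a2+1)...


3520 = 2^6 × 5^1 × 11^1
d(3520) = (6+1) × (1+1) × (1+1) = 28

28 divisors


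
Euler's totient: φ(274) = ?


274 = 2 × 137
Prime factors: 2, 137
φ(274) = 274 × (1-1/2) × (1-1/137)
= 274 × 1/2 × 136/137 = 136

φ(274) = 136


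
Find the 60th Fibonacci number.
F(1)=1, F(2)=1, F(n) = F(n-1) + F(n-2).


Sequence: 1, 1, 2, 3, 5, 8, 13, 21, 34, 55, 89, 144, 233, 377, 610, 987, 1597, 2584, 4181, 6765, 10946, 17711, 28657, 46368, 75025, 121393, 196418, 317811, 514229, 832040, 1346269, 2178309, 3524578, 5702887, 9227465, 14930352, 24157817, 39088169, 63245986, 102334155, 165580141, 267914296, 433494437, 701408733, 1134903170, 1836311903, 2971215073, 4807526976, 7778742049, 12586269025, 20365011074, 32951280099, 53316291173, 86267571272, 139583862445, 225851433717, 365435296162, 591286729879, 956722026041, 1548008755920
F(60) = 1548008755920


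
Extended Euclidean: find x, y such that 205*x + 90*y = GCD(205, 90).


Tabular extended Euclidean (each row: r = 205*s + 90*t):
r=205, s=1, t=0
r=90, s=0, t=1
q=2: r=25, s=1, t=-2   [205*(1) + 90*(-2) = 25]
q=3: r=15, s=-3, t=7   [205*(-3) + 90*(7) = 15]
q=1: r=10, s=4, t=-9   [205*(4) + 90*(-9) = 10]
q=1: r=5, s=-7, t=16   [205*(-7) + 90*(16) = 5]
q=2: r=0, s=18, t=-41   [205*(18) + 90*(-41) = 0]
GCD = 5; from the row with r=5: x=-7, y=16
Check: 205*(-7) + 90*(16) = -1435 + 1440 = 5

GCD = 5, x = -7, y = 16


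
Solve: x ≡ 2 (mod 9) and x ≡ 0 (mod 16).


M = 9*16 = 144
M1 = M/9 = 16, M2 = M/16 = 9
M1^(-1) mod 9 = 4, M2^(-1) mod 16 = 9
x = 2*16*4 + 0*9*9 = 128
128 mod 144 = 128
Check: 128 mod 9 = 2 ✓, 128 mod 16 = 0 ✓

x ≡ 128 (mod 144)


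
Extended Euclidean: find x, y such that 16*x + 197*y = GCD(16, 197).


Tabular extended Euclidean (each row: r = 16*s + 197*t):
r=16, s=1, t=0
r=197, s=0, t=1
q=0: r=16, s=1, t=0   [16*(1) + 197*(0) = 16]
q=12: r=5, s=-12, t=1   [16*(-12) + 197*(1) = 5]
q=3: r=1, s=37, t=-3   [16*(37) + 197*(-3) = 1]
q=5: r=0, s=-197, t=16   [16*(-197) + 197*(16) = 0]
GCD = 1; from the row with r=1: x=37, y=-3
Check: 16*(37) + 197*(-3) = 592 - 591 = 1

GCD = 1, x = 37, y = -3


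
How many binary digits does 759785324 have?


759785324 in base 2 = 101101010010010110011101101100
Number of digits = 30

30 digits (base 2)


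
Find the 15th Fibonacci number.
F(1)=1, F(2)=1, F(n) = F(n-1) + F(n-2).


Sequence: 1, 1, 2, 3, 5, 8, 13, 21, 34, 55, 89, 144, 233, 377, 610
F(15) = 610


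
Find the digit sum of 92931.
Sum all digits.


9 + 2 + 9 + 3 + 1 = 24


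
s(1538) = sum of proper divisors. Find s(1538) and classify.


Proper divisors: 1, 2, 769
Sum = 1 + 2 + 769 = 772
772 < 1538 → deficient

s(1538) = 772 (deficient)


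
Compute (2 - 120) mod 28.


2 - 120 = -118
-118 mod 28 = 22


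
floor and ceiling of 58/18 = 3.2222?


58/18 = 3.2222
floor = 3
ceil = 4

floor = 3, ceil = 4


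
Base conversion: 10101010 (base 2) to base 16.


10101010 (base 2) = 170 (decimal)
170 (decimal) = AA (base 16)


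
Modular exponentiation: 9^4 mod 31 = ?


9^1 mod 31 = 9
9^2 mod 31 = 19
9^3 mod 31 = 16
9^4 mod 31 = 20


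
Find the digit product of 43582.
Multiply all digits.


4 × 3 × 5 × 8 × 2 = 960


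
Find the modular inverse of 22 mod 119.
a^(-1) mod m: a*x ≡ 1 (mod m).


Use the extended Euclidean algorithm on (119, 22); each row r = 119*s + 22*t:
r=119, s=1, t=0
r=22, s=0, t=1
q=5: r=9, s=1, t=-5   [119*(1) + 22*(-5) = 9]
q=2: r=4, s=-2, t=11   [119*(-2) + 22*(11) = 4]
q=2: r=1, s=5, t=-27   [119*(5) + 22*(-27) = 1]
q=4: r=0, s=-22, t=119   [119*(-22) + 22*(119) = 0]
GCD = 1 with t = -27, so 22*(-27) ≡ 1 (mod 119)
Inverse = -27 mod 119 = 92
Check: 22 * 92 = 2024 ≡ 1 (mod 119)

22^(-1) ≡ 92 (mod 119)


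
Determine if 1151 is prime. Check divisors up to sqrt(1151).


Check divisors up to sqrt(1151) = 33.9264
No divisors found.
1151 is prime.

Yes, 1151 is prime


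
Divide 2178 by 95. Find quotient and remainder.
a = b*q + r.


2178 = 95 * 22 + 88
Check: 2090 + 88 = 2178

q = 22, r = 88


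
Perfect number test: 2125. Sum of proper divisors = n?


Proper divisors of 2125: 1, 5, 17, 25, 85, 125, 425
Sum = 1 + 5 + 17 + 25 + 85 + 125 + 425 = 683

No, 2125 is not perfect (683 ≠ 2125)


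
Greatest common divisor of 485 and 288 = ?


485 = 1 * 288 + 197
288 = 1 * 197 + 91
197 = 2 * 91 + 15
91 = 6 * 15 + 1
15 = 15 * 1 + 0
GCD = 1


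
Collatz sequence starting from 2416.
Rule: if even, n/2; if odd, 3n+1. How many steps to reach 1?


2416 → 1208 → 604 → 302 → 151 → 454 → 227 → 682 → 341 → 1024 → 512 → 256 → 128 → 64 → 32 → 16 → 8 → 4 → 2 → 1
Total steps = 19

19 steps


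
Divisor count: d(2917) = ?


2917 = 2917^1
d(2917) = (1+1) = 2

2 divisors


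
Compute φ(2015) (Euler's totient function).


2015 = 5 × 13 × 31
Prime factors: 5, 13, 31
φ(2015) = 2015 × (1-1/5) × (1-1/13) × (1-1/31)
= 2015 × 4/5 × 12/13 × 30/31 = 1440

φ(2015) = 1440


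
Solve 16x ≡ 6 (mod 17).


GCD(16, 17) = 1, unique solution
a^(-1) mod 17 = 16
x = 16 * 6 mod 17 = 11

x ≡ 11 (mod 17)


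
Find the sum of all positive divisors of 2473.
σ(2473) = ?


Divisors of 2473: 1, 2473
Sum = 1 + 2473 = 2474

σ(2473) = 2474


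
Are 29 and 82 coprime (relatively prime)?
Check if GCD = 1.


Euclidean algorithm:
82 = 2 * 29 + 24
29 = 1 * 24 + 5
24 = 4 * 5 + 4
5 = 1 * 4 + 1
4 = 4 * 1 + 0
GCD(29, 82) = 1

Yes, coprime (GCD = 1)


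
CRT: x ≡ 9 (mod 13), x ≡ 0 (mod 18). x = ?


M = 13*18 = 234
M1 = M/13 = 18, M2 = M/18 = 13
M1^(-1) mod 13 = 8, M2^(-1) mod 18 = 7
x = 9*18*8 + 0*13*7 = 1296
1296 mod 234 = 126
Check: 126 mod 13 = 9 ✓, 126 mod 18 = 0 ✓

x ≡ 126 (mod 234)


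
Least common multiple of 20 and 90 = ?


GCD(20, 90) = 10
LCM = 20*90/10 = 1800/10 = 180

LCM = 180


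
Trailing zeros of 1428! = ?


floor(1428/5) = 285
floor(1428/25) = 57
floor(1428/125) = 11
floor(1428/625) = 2
Total = 355

355 trailing zeros


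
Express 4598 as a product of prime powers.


4598 / 2 = 2299
2299 / 11 = 209
209 / 11 = 19
19 / 19 = 1
4598 = 2 × 11^2 × 19


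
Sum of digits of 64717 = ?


6 + 4 + 7 + 1 + 7 = 25


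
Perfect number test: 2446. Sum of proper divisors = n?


Proper divisors of 2446: 1, 2, 1223
Sum = 1 + 2 + 1223 = 1226

No, 2446 is not perfect (1226 ≠ 2446)


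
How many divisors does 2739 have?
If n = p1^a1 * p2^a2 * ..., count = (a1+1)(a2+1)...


2739 = 3^1 × 11^1 × 83^1
d(2739) = (1+1) × (1+1) × (1+1) = 8

8 divisors


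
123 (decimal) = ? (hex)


123 (base 10) = 123 (decimal)
123 (decimal) = 7B (base 16)


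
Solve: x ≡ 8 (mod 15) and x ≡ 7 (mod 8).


M = 15*8 = 120
M1 = M/15 = 8, M2 = M/8 = 15
M1^(-1) mod 15 = 2, M2^(-1) mod 8 = 7
x = 8*8*2 + 7*15*7 = 863
863 mod 120 = 23
Check: 23 mod 15 = 8 ✓, 23 mod 8 = 7 ✓

x ≡ 23 (mod 120)


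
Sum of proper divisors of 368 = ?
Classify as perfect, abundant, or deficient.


Proper divisors: 1, 2, 4, 8, 16, 23, 46, 92, 184
Sum = 1 + 2 + 4 + 8 + 16 + 23 + 46 + 92 + 184 = 376
376 > 368 → abundant

s(368) = 376 (abundant)


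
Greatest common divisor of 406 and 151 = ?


406 = 2 * 151 + 104
151 = 1 * 104 + 47
104 = 2 * 47 + 10
47 = 4 * 10 + 7
10 = 1 * 7 + 3
7 = 2 * 3 + 1
3 = 3 * 1 + 0
GCD = 1


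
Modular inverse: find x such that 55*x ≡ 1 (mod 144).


Use the extended Euclidean algorithm on (144, 55); each row r = 144*s + 55*t:
r=144, s=1, t=0
r=55, s=0, t=1
q=2: r=34, s=1, t=-2   [144*(1) + 55*(-2) = 34]
q=1: r=21, s=-1, t=3   [144*(-1) + 55*(3) = 21]
q=1: r=13, s=2, t=-5   [144*(2) + 55*(-5) = 13]
q=1: r=8, s=-3, t=8   [144*(-3) + 55*(8) = 8]
q=1: r=5, s=5, t=-13   [144*(5) + 55*(-13) = 5]
q=1: r=3, s=-8, t=21   [144*(-8) + 55*(21) = 3]
q=1: r=2, s=13, t=-34   [144*(13) + 55*(-34) = 2]
q=1: r=1, s=-21, t=55   [144*(-21) + 55*(55) = 1]
q=2: r=0, s=55, t=-144   [144*(55) + 55*(-144) = 0]
GCD = 1 with t = 55, so 55*(55) ≡ 1 (mod 144)
Inverse = 55 mod 144 = 55
Check: 55 * 55 = 3025 ≡ 1 (mod 144)

55^(-1) ≡ 55 (mod 144)


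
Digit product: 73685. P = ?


7 × 3 × 6 × 8 × 5 = 5040


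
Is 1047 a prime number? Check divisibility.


1047 / 3 = 349 (exact division)
1047 is NOT prime.

No, 1047 is not prime


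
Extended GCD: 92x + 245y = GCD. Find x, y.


Tabular extended Euclidean (each row: r = 92*s + 245*t):
r=92, s=1, t=0
r=245, s=0, t=1
q=0: r=92, s=1, t=0   [92*(1) + 245*(0) = 92]
q=2: r=61, s=-2, t=1   [92*(-2) + 245*(1) = 61]
q=1: r=31, s=3, t=-1   [92*(3) + 245*(-1) = 31]
q=1: r=30, s=-5, t=2   [92*(-5) + 245*(2) = 30]
q=1: r=1, s=8, t=-3   [92*(8) + 245*(-3) = 1]
q=30: r=0, s=-245, t=92   [92*(-245) + 245*(92) = 0]
GCD = 1; from the row with r=1: x=8, y=-3
Check: 92*(8) + 245*(-3) = 736 - 735 = 1

GCD = 1, x = 8, y = -3


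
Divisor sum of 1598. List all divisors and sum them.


Divisors of 1598: 1, 2, 17, 34, 47, 94, 799, 1598
Sum = 1 + 2 + 17 + 34 + 47 + 94 + 799 + 1598 = 2592

σ(1598) = 2592


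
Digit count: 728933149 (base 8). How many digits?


728933149 in base 8 = 5334521435
Number of digits = 10

10 digits (base 8)


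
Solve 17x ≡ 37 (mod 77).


GCD(17, 77) = 1, unique solution
a^(-1) mod 77 = 68
x = 68 * 37 mod 77 = 52

x ≡ 52 (mod 77)


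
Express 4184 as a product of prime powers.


4184 / 2 = 2092
2092 / 2 = 1046
1046 / 2 = 523
523 / 523 = 1
4184 = 2^3 × 523


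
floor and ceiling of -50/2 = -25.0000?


-50/2 = -25.0000
floor = -25
ceil = -25

floor = -25, ceil = -25


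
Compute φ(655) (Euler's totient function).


655 = 5 × 131
Prime factors: 5, 131
φ(655) = 655 × (1-1/5) × (1-1/131)
= 655 × 4/5 × 130/131 = 520

φ(655) = 520


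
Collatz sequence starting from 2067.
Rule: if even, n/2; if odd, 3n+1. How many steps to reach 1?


2067 → 6202 → 3101 → 9304 → 4652 → 2326 → 1163 → 3490 → 1745 → 5236 → 2618 → 1309 → 3928 → 1964 → 982 → 491 → 1474 → 737 → 2212 → 1106 → 553 → 1660 → 830 → 415 → 1246 → 623 → 1870 → 935 → 2806 → 1403 → 4210 → 2105 → 6316 → 3158 → 1579 → 4738 → 2369 → 7108 → 3554 → 1777 → 5332 → 2666 → 1333 → 4000 → 2000 → 1000 → 500 → 250 → 125 → 376 → 188 → 94 → 47 → 142 → 71 → 214 → 107 → 322 → 161 → 484 → 242 → 121 → 364 → 182 → 91 → 274 → 137 → 412 → 206 → 103 → 310 → 155 → 466 → 233 → 700 → 350 → 175 → 526 → 263 → 790 → 395 → 1186 → 593 → 1780 → 890 → 445 → 1336 → 668 → 334 → 167 → 502 → 251 → 754 → 377 → 1132 → 566 → 283 → 850 → 425 → 1276 → 638 → 319 → 958 → 479 → 1438 → 719 → 2158 → 1079 → 3238 → 1619 → 4858 → 2429 → 7288 → 3644 → 1822 → 911 → 2734 → 1367 → 4102 → 2051 → 6154 → 3077 → 9232 → 4616 → 2308 → 1154 → 577 → 1732 → 866 → 433 → 1300 → 650 → 325 → 976 → 488 → 244 → 122 → 61 → 184 → 92 → 46 → 23 → 70 → 35 → 106 → 53 → 160 → 80 → 40 → 20 → 10 → 5 → 16 → 8 → 4 → 2 → 1
Total steps = 156

156 steps


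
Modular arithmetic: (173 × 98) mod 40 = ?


173 × 98 = 16954
16954 mod 40 = 34


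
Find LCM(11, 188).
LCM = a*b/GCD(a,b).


GCD(11, 188) = 1
LCM = 11*188/1 = 2068/1 = 2068

LCM = 2068


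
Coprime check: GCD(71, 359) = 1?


Euclidean algorithm:
359 = 5 * 71 + 4
71 = 17 * 4 + 3
4 = 1 * 3 + 1
3 = 3 * 1 + 0
GCD(71, 359) = 1

Yes, coprime (GCD = 1)


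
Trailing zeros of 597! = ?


floor(597/5) = 119
floor(597/25) = 23
floor(597/125) = 4
Total = 146

146 trailing zeros


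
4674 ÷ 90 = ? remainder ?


4674 = 90 * 51 + 84
Check: 4590 + 84 = 4674

q = 51, r = 84


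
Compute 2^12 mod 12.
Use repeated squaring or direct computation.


2^1 mod 12 = 2
2^2 mod 12 = 4
2^3 mod 12 = 8
2^4 mod 12 = 4
2^5 mod 12 = 8
2^6 mod 12 = 4
2^7 mod 12 = 8
2^8 mod 12 = 4
2^9 mod 12 = 8
2^10 mod 12 = 4
2^11 mod 12 = 8
2^12 mod 12 = 4


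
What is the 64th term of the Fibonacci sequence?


Sequence: 1, 1, 2, 3, 5, 8, 13, 21, 34, 55, 89, 144, 233, 377, 610, 987, 1597, 2584, 4181, 6765, 10946, 17711, 28657, 46368, 75025, 121393, 196418, 317811, 514229, 832040, 1346269, 2178309, 3524578, 5702887, 9227465, 14930352, 24157817, 39088169, 63245986, 102334155, 165580141, 267914296, 433494437, 701408733, 1134903170, 1836311903, 2971215073, 4807526976, 7778742049, 12586269025, 20365011074, 32951280099, 53316291173, 86267571272, 139583862445, 225851433717, 365435296162, 591286729879, 956722026041, 1548008755920, 2504730781961, 4052739537881, 6557470319842, 10610209857723
F(64) = 10610209857723


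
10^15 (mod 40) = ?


10^1 mod 40 = 10
10^2 mod 40 = 20
10^3 mod 40 = 0
10^4 mod 40 = 0
10^5 mod 40 = 0
10^6 mod 40 = 0
10^7 mod 40 = 0
10^8 mod 40 = 0
10^9 mod 40 = 0
10^10 mod 40 = 0
10^11 mod 40 = 0
10^12 mod 40 = 0
10^13 mod 40 = 0
10^14 mod 40 = 0
10^15 mod 40 = 0


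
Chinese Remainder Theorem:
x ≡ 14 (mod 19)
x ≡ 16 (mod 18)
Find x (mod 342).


M = 19*18 = 342
M1 = M/19 = 18, M2 = M/18 = 19
M1^(-1) mod 19 = 18, M2^(-1) mod 18 = 1
x = 14*18*18 + 16*19*1 = 4840
4840 mod 342 = 52
Check: 52 mod 19 = 14 ✓, 52 mod 18 = 16 ✓

x ≡ 52 (mod 342)


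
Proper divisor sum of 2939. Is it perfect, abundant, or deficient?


Proper divisors: 1
Sum = 1 = 1
1 < 2939 → deficient

s(2939) = 1 (deficient)


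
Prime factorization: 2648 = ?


2648 / 2 = 1324
1324 / 2 = 662
662 / 2 = 331
331 / 331 = 1
2648 = 2^3 × 331


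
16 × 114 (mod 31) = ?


16 × 114 = 1824
1824 mod 31 = 26


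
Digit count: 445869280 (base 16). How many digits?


445869280 in base 16 = 1A936CE0
Number of digits = 8

8 digits (base 16)


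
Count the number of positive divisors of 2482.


2482 = 2^1 × 17^1 × 73^1
d(2482) = (1+1) × (1+1) × (1+1) = 8

8 divisors


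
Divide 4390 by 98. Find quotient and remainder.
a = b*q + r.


4390 = 98 * 44 + 78
Check: 4312 + 78 = 4390

q = 44, r = 78


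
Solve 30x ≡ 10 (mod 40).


GCD(30, 40) = 10 divides 10
Divide: 3x ≡ 1 (mod 4)
x ≡ 3 (mod 4)


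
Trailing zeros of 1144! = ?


floor(1144/5) = 228
floor(1144/25) = 45
floor(1144/125) = 9
floor(1144/625) = 1
Total = 283

283 trailing zeros


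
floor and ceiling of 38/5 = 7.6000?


38/5 = 7.6000
floor = 7
ceil = 8

floor = 7, ceil = 8


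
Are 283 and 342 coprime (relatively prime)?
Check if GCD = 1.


Euclidean algorithm:
342 = 1 * 283 + 59
283 = 4 * 59 + 47
59 = 1 * 47 + 12
47 = 3 * 12 + 11
12 = 1 * 11 + 1
11 = 11 * 1 + 0
GCD(283, 342) = 1

Yes, coprime (GCD = 1)


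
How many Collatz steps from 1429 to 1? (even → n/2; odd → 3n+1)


1429 → 4288 → 2144 → 1072 → 536 → 268 → 134 → 67 → 202 → 101 → 304 → 152 → 76 → 38 → 19 → 58 → 29 → 88 → 44 → 22 → 11 → 34 → 17 → 52 → 26 → 13 → 40 → 20 → 10 → 5 → 16 → 8 → 4 → 2 → 1
Total steps = 34

34 steps


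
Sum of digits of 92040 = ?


9 + 2 + 0 + 4 + 0 = 15


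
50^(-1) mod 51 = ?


Use the extended Euclidean algorithm on (51, 50); each row r = 51*s + 50*t:
r=51, s=1, t=0
r=50, s=0, t=1
q=1: r=1, s=1, t=-1   [51*(1) + 50*(-1) = 1]
q=50: r=0, s=-50, t=51   [51*(-50) + 50*(51) = 0]
GCD = 1 with t = -1, so 50*(-1) ≡ 1 (mod 51)
Inverse = -1 mod 51 = 50
Check: 50 * 50 = 2500 ≡ 1 (mod 51)

50^(-1) ≡ 50 (mod 51)


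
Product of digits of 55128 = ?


5 × 5 × 1 × 2 × 8 = 400


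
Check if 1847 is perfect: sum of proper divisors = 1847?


Proper divisors of 1847: 1
Sum = 1 = 1

No, 1847 is not perfect (1 ≠ 1847)


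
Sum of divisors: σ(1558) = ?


Divisors of 1558: 1, 2, 19, 38, 41, 82, 779, 1558
Sum = 1 + 2 + 19 + 38 + 41 + 82 + 779 + 1558 = 2520

σ(1558) = 2520


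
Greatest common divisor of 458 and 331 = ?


458 = 1 * 331 + 127
331 = 2 * 127 + 77
127 = 1 * 77 + 50
77 = 1 * 50 + 27
50 = 1 * 27 + 23
27 = 1 * 23 + 4
23 = 5 * 4 + 3
4 = 1 * 3 + 1
3 = 3 * 1 + 0
GCD = 1


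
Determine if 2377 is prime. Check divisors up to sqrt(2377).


Check divisors up to sqrt(2377) = 48.7545
No divisors found.
2377 is prime.

Yes, 2377 is prime


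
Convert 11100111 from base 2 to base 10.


11100111 (base 2) = 231 (decimal)
231 (decimal) = 231 (base 10)


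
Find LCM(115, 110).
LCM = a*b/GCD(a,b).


GCD(115, 110) = 5
LCM = 115*110/5 = 12650/5 = 2530

LCM = 2530


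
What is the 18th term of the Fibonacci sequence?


Sequence: 1, 1, 2, 3, 5, 8, 13, 21, 34, 55, 89, 144, 233, 377, 610, 987, 1597, 2584
F(18) = 2584


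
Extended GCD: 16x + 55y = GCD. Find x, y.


Tabular extended Euclidean (each row: r = 16*s + 55*t):
r=16, s=1, t=0
r=55, s=0, t=1
q=0: r=16, s=1, t=0   [16*(1) + 55*(0) = 16]
q=3: r=7, s=-3, t=1   [16*(-3) + 55*(1) = 7]
q=2: r=2, s=7, t=-2   [16*(7) + 55*(-2) = 2]
q=3: r=1, s=-24, t=7   [16*(-24) + 55*(7) = 1]
q=2: r=0, s=55, t=-16   [16*(55) + 55*(-16) = 0]
GCD = 1; from the row with r=1: x=-24, y=7
Check: 16*(-24) + 55*(7) = -384 + 385 = 1

GCD = 1, x = -24, y = 7


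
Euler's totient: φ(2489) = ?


2489 = 19 × 131
Prime factors: 19, 131
φ(2489) = 2489 × (1-1/19) × (1-1/131)
= 2489 × 18/19 × 130/131 = 2340

φ(2489) = 2340


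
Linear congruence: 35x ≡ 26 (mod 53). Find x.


GCD(35, 53) = 1, unique solution
a^(-1) mod 53 = 50
x = 50 * 26 mod 53 = 28

x ≡ 28 (mod 53)


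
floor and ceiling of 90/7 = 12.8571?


90/7 = 12.8571
floor = 12
ceil = 13

floor = 12, ceil = 13


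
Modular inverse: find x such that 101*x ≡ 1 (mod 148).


Use the extended Euclidean algorithm on (148, 101); each row r = 148*s + 101*t:
r=148, s=1, t=0
r=101, s=0, t=1
q=1: r=47, s=1, t=-1   [148*(1) + 101*(-1) = 47]
q=2: r=7, s=-2, t=3   [148*(-2) + 101*(3) = 7]
q=6: r=5, s=13, t=-19   [148*(13) + 101*(-19) = 5]
q=1: r=2, s=-15, t=22   [148*(-15) + 101*(22) = 2]
q=2: r=1, s=43, t=-63   [148*(43) + 101*(-63) = 1]
q=2: r=0, s=-101, t=148   [148*(-101) + 101*(148) = 0]
GCD = 1 with t = -63, so 101*(-63) ≡ 1 (mod 148)
Inverse = -63 mod 148 = 85
Check: 101 * 85 = 8585 ≡ 1 (mod 148)

101^(-1) ≡ 85 (mod 148)


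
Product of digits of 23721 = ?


2 × 3 × 7 × 2 × 1 = 84


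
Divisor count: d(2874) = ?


2874 = 2^1 × 3^1 × 479^1
d(2874) = (1+1) × (1+1) × (1+1) = 8

8 divisors


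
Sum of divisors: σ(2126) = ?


Divisors of 2126: 1, 2, 1063, 2126
Sum = 1 + 2 + 1063 + 2126 = 3192

σ(2126) = 3192


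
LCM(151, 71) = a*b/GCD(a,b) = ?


GCD(151, 71) = 1
LCM = 151*71/1 = 10721/1 = 10721

LCM = 10721


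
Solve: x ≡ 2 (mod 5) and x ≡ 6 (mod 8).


M = 5*8 = 40
M1 = M/5 = 8, M2 = M/8 = 5
M1^(-1) mod 5 = 2, M2^(-1) mod 8 = 5
x = 2*8*2 + 6*5*5 = 182
182 mod 40 = 22
Check: 22 mod 5 = 2 ✓, 22 mod 8 = 6 ✓

x ≡ 22 (mod 40)


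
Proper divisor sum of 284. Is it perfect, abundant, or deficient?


Proper divisors: 1, 2, 4, 71, 142
Sum = 1 + 2 + 4 + 71 + 142 = 220
220 < 284 → deficient

s(284) = 220 (deficient)


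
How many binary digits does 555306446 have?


555306446 in base 2 = 100001000110010100110111001110
Number of digits = 30

30 digits (base 2)


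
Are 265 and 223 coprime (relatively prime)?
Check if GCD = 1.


Euclidean algorithm:
265 = 1 * 223 + 42
223 = 5 * 42 + 13
42 = 3 * 13 + 3
13 = 4 * 3 + 1
3 = 3 * 1 + 0
GCD(265, 223) = 1

Yes, coprime (GCD = 1)


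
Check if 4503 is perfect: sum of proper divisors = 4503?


Proper divisors of 4503: 1, 3, 19, 57, 79, 237, 1501
Sum = 1 + 3 + 19 + 57 + 79 + 237 + 1501 = 1897

No, 4503 is not perfect (1897 ≠ 4503)


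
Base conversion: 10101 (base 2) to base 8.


10101 (base 2) = 21 (decimal)
21 (decimal) = 25 (base 8)


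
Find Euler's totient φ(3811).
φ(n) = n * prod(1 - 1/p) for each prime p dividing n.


3811 = 37 × 103
Prime factors: 37, 103
φ(3811) = 3811 × (1-1/37) × (1-1/103)
= 3811 × 36/37 × 102/103 = 3672

φ(3811) = 3672


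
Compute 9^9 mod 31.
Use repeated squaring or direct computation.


9^1 mod 31 = 9
9^2 mod 31 = 19
9^3 mod 31 = 16
9^4 mod 31 = 20
9^5 mod 31 = 25
9^6 mod 31 = 8
9^7 mod 31 = 10
9^8 mod 31 = 28
9^9 mod 31 = 4


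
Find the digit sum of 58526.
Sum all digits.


5 + 8 + 5 + 2 + 6 = 26


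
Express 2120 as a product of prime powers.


2120 / 2 = 1060
1060 / 2 = 530
530 / 2 = 265
265 / 5 = 53
53 / 53 = 1
2120 = 2^3 × 5 × 53


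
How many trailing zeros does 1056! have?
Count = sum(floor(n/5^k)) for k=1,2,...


floor(1056/5) = 211
floor(1056/25) = 42
floor(1056/125) = 8
floor(1056/625) = 1
Total = 262

262 trailing zeros


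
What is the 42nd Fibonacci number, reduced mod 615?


F(k) mod 615 for k=1..42:
1, 1, 2, 3, 5, 8, 13, 21, 34, 55, 89, 144, 233, 377, 610, 372, 367, 124, 491, 0, 491, 491, 367, 243, 610, 238, 233, 471, 89, 560, 34, 594, 13, 607, 5, 612, 2, 614, 1, 0, 1, 1
F(42) mod 615 = 1


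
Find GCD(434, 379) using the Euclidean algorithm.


434 = 1 * 379 + 55
379 = 6 * 55 + 49
55 = 1 * 49 + 6
49 = 8 * 6 + 1
6 = 6 * 1 + 0
GCD = 1


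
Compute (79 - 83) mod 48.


79 - 83 = -4
-4 mod 48 = 44


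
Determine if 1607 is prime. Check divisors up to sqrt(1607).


Check divisors up to sqrt(1607) = 40.0874
No divisors found.
1607 is prime.

Yes, 1607 is prime


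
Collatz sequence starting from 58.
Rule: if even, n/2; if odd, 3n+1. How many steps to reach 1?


58 → 29 → 88 → 44 → 22 → 11 → 34 → 17 → 52 → 26 → 13 → 40 → 20 → 10 → 5 → 16 → 8 → 4 → 2 → 1
Total steps = 19

19 steps


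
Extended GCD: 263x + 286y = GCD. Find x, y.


Tabular extended Euclidean (each row: r = 263*s + 286*t):
r=263, s=1, t=0
r=286, s=0, t=1
q=0: r=263, s=1, t=0   [263*(1) + 286*(0) = 263]
q=1: r=23, s=-1, t=1   [263*(-1) + 286*(1) = 23]
q=11: r=10, s=12, t=-11   [263*(12) + 286*(-11) = 10]
q=2: r=3, s=-25, t=23   [263*(-25) + 286*(23) = 3]
q=3: r=1, s=87, t=-80   [263*(87) + 286*(-80) = 1]
q=3: r=0, s=-286, t=263   [263*(-286) + 286*(263) = 0]
GCD = 1; from the row with r=1: x=87, y=-80
Check: 263*(87) + 286*(-80) = 22881 - 22880 = 1

GCD = 1, x = 87, y = -80


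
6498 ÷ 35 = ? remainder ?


6498 = 35 * 185 + 23
Check: 6475 + 23 = 6498

q = 185, r = 23


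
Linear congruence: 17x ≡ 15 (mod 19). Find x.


GCD(17, 19) = 1, unique solution
a^(-1) mod 19 = 9
x = 9 * 15 mod 19 = 2

x ≡ 2 (mod 19)


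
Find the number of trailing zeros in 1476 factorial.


floor(1476/5) = 295
floor(1476/25) = 59
floor(1476/125) = 11
floor(1476/625) = 2
Total = 367

367 trailing zeros


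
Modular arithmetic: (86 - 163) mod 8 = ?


86 - 163 = -77
-77 mod 8 = 3


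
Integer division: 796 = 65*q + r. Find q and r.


796 = 65 * 12 + 16
Check: 780 + 16 = 796

q = 12, r = 16


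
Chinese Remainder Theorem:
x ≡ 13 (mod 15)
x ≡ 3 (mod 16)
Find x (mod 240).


M = 15*16 = 240
M1 = M/15 = 16, M2 = M/16 = 15
M1^(-1) mod 15 = 1, M2^(-1) mod 16 = 15
x = 13*16*1 + 3*15*15 = 883
883 mod 240 = 163
Check: 163 mod 15 = 13 ✓, 163 mod 16 = 3 ✓

x ≡ 163 (mod 240)


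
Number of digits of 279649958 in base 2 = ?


279649958 in base 2 = 10000101010110001111010100110
Number of digits = 29

29 digits (base 2)


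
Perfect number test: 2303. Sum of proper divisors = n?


Proper divisors of 2303: 1, 7, 47, 49, 329
Sum = 1 + 7 + 47 + 49 + 329 = 433

No, 2303 is not perfect (433 ≠ 2303)


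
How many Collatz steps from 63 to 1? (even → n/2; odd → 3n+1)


63 → 190 → 95 → 286 → 143 → 430 → 215 → 646 → 323 → 970 → 485 → 1456 → 728 → 364 → 182 → 91 → 274 → 137 → 412 → 206 → 103 → 310 → 155 → 466 → 233 → 700 → 350 → 175 → 526 → 263 → 790 → 395 → 1186 → 593 → 1780 → 890 → 445 → 1336 → 668 → 334 → 167 → 502 → 251 → 754 → 377 → 1132 → 566 → 283 → 850 → 425 → 1276 → 638 → 319 → 958 → 479 → 1438 → 719 → 2158 → 1079 → 3238 → 1619 → 4858 → 2429 → 7288 → 3644 → 1822 → 911 → 2734 → 1367 → 4102 → 2051 → 6154 → 3077 → 9232 → 4616 → 2308 → 1154 → 577 → 1732 → 866 → 433 → 1300 → 650 → 325 → 976 → 488 → 244 → 122 → 61 → 184 → 92 → 46 → 23 → 70 → 35 → 106 → 53 → 160 → 80 → 40 → 20 → 10 → 5 → 16 → 8 → 4 → 2 → 1
Total steps = 107

107 steps


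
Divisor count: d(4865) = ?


4865 = 5^1 × 7^1 × 139^1
d(4865) = (1+1) × (1+1) × (1+1) = 8

8 divisors


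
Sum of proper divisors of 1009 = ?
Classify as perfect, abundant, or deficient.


Proper divisors: 1
Sum = 1 = 1
1 < 1009 → deficient

s(1009) = 1 (deficient)


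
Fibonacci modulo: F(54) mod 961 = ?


F(k) mod 961 for k=1..54:
1, 1, 2, 3, 5, 8, 13, 21, 34, 55, 89, 144, 233, 377, 610, 26, 636, 662, 337, 38, 375, 413, 788, 240, 67, 307, 374, 681, 94, 775, 869, 683, 591, 313, 904, 256, 199, 455, 654, 148, 802, 950, 791, 780, 610, 429, 78, 507, 585, 131, 716, 847, 602, 488
F(54) mod 961 = 488


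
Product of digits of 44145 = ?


4 × 4 × 1 × 4 × 5 = 320


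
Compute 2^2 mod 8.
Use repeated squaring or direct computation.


2^1 mod 8 = 2
2^2 mod 8 = 4


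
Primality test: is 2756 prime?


2756 / 2 = 1378 (exact division)
2756 is NOT prime.

No, 2756 is not prime


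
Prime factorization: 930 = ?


930 / 2 = 465
465 / 3 = 155
155 / 5 = 31
31 / 31 = 1
930 = 2 × 3 × 5 × 31


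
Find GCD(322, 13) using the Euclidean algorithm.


322 = 24 * 13 + 10
13 = 1 * 10 + 3
10 = 3 * 3 + 1
3 = 3 * 1 + 0
GCD = 1


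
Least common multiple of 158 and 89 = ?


GCD(158, 89) = 1
LCM = 158*89/1 = 14062/1 = 14062

LCM = 14062


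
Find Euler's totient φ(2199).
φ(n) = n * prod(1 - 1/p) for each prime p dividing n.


2199 = 3 × 733
Prime factors: 3, 733
φ(2199) = 2199 × (1-1/3) × (1-1/733)
= 2199 × 2/3 × 732/733 = 1464

φ(2199) = 1464


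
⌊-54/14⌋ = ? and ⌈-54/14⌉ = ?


-54/14 = -3.8571
floor = -4
ceil = -3

floor = -4, ceil = -3


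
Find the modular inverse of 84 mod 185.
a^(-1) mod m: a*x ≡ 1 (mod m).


Use the extended Euclidean algorithm on (185, 84); each row r = 185*s + 84*t:
r=185, s=1, t=0
r=84, s=0, t=1
q=2: r=17, s=1, t=-2   [185*(1) + 84*(-2) = 17]
q=4: r=16, s=-4, t=9   [185*(-4) + 84*(9) = 16]
q=1: r=1, s=5, t=-11   [185*(5) + 84*(-11) = 1]
q=16: r=0, s=-84, t=185   [185*(-84) + 84*(185) = 0]
GCD = 1 with t = -11, so 84*(-11) ≡ 1 (mod 185)
Inverse = -11 mod 185 = 174
Check: 84 * 174 = 14616 ≡ 1 (mod 185)

84^(-1) ≡ 174 (mod 185)


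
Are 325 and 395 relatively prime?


Euclidean algorithm:
395 = 1 * 325 + 70
325 = 4 * 70 + 45
70 = 1 * 45 + 25
45 = 1 * 25 + 20
25 = 1 * 20 + 5
20 = 4 * 5 + 0
GCD(325, 395) = 5

No, not coprime (GCD = 5)


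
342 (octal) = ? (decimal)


342 (base 8) = 226 (decimal)
226 (decimal) = 226 (base 10)


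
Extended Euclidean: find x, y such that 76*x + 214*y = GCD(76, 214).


Tabular extended Euclidean (each row: r = 76*s + 214*t):
r=76, s=1, t=0
r=214, s=0, t=1
q=0: r=76, s=1, t=0   [76*(1) + 214*(0) = 76]
q=2: r=62, s=-2, t=1   [76*(-2) + 214*(1) = 62]
q=1: r=14, s=3, t=-1   [76*(3) + 214*(-1) = 14]
q=4: r=6, s=-14, t=5   [76*(-14) + 214*(5) = 6]
q=2: r=2, s=31, t=-11   [76*(31) + 214*(-11) = 2]
q=3: r=0, s=-107, t=38   [76*(-107) + 214*(38) = 0]
GCD = 2; from the row with r=2: x=31, y=-11
Check: 76*(31) + 214*(-11) = 2356 - 2354 = 2

GCD = 2, x = 31, y = -11


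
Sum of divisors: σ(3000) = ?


Divisors of 3000: 1, 2, 3, 4, 5, 6, 8, 10, 12, 15, 20, 24, 25, 30, 40, 50, 60, 75, 100, 120, 125, 150, 200, 250, 300, 375, 500, 600, 750, 1000, 1500, 3000
Sum = 1 + 2 + 3 + 4 + 5 + 6 + 8 + 10 + 12 + 15 + 20 + 24 + 25 + 30 + 40 + 50 + 60 + 75 + 100 + 120 + 125 + 150 + 200 + 250 + 300 + 375 + 500 + 600 + 750 + 1000 + 1500 + 3000 = 9360

σ(3000) = 9360


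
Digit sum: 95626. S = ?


9 + 5 + 6 + 2 + 6 = 28


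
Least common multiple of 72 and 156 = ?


GCD(72, 156) = 12
LCM = 72*156/12 = 11232/12 = 936

LCM = 936


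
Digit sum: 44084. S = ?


4 + 4 + 0 + 8 + 4 = 20


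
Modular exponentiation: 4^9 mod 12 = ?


4^1 mod 12 = 4
4^2 mod 12 = 4
4^3 mod 12 = 4
4^4 mod 12 = 4
4^5 mod 12 = 4
4^6 mod 12 = 4
4^7 mod 12 = 4
4^8 mod 12 = 4
4^9 mod 12 = 4


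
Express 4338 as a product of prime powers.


4338 / 2 = 2169
2169 / 3 = 723
723 / 3 = 241
241 / 241 = 1
4338 = 2 × 3^2 × 241


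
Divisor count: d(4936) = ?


4936 = 2^3 × 617^1
d(4936) = (3+1) × (1+1) = 8

8 divisors


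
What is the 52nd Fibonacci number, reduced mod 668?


F(k) mod 668 for k=1..52:
1, 1, 2, 3, 5, 8, 13, 21, 34, 55, 89, 144, 233, 377, 610, 319, 261, 580, 173, 85, 258, 343, 601, 276, 209, 485, 26, 511, 537, 380, 249, 629, 210, 171, 381, 552, 265, 149, 414, 563, 309, 204, 513, 49, 562, 611, 505, 448, 285, 65, 350, 415
F(52) mod 668 = 415
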